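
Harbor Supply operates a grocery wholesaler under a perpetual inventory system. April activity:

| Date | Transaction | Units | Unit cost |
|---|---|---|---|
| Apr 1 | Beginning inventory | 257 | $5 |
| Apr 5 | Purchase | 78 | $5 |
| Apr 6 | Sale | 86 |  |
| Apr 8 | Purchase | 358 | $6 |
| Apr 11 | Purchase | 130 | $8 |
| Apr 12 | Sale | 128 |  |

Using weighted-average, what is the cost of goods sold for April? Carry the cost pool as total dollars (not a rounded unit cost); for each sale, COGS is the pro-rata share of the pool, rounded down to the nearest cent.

COGS = $1,199.91

After Apr 1: 257 on hand, pool $1,285.00 (≈ $5.0000 each)
After Apr 5: 335 on hand, pool $1,675.00 (≈ $5.0000 each)
Apr 6, sell 86: 86/335 × $1,675.00 → $430.00
After Apr 8: 607 on hand, pool $3,393.00 (≈ $5.5898 each)
After Apr 11: 737 on hand, pool $4,433.00 (≈ $6.0149 each)
Apr 12, sell 128: 128/737 × $4,433.00 → $769.91
Total COGS = $430.00 + $769.91 = $1,199.91
Ending inventory (cost pool remaining) = $3,663.09
Check: goods available $4,863.00 = COGS $1,199.91 + ending $3,663.09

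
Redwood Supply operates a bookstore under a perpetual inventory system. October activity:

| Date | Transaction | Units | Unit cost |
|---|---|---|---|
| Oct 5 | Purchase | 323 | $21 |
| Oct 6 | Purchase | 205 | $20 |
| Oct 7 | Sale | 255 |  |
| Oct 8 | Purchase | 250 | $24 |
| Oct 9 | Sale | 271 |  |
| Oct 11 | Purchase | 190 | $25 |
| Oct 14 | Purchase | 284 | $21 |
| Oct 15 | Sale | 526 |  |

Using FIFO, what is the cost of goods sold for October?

COGS = $23,397

Oct 7, 255 sold [FIFO — oldest first]: 255 @ $21 = $5,355
Oct 9, 271 sold [FIFO — oldest first]: 68 @ $21 + 203 @ $20 = $5,488
Oct 15, 526 sold [FIFO — oldest first]: 2 @ $20 + 250 @ $24 + 190 @ $25 + 84 @ $21 = $12,554
Total COGS = $5,355 + $5,488 + $12,554 = $23,397
Ending inventory: 200 @ $21 = $4,200
Check: goods available $27,597 = COGS $23,397 + ending $4,200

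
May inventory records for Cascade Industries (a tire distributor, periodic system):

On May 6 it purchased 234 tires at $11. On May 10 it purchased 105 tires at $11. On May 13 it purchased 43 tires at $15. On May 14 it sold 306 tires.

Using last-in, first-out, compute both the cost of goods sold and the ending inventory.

May 14, 306 sold [LIFO — newest first]: 43 @ $15 + 105 @ $11 + 158 @ $11 = $3,538
Ending inventory: 76 @ $11 = $836
Check: goods available $4,374 = COGS $3,538 + ending $836

COGS = $3,538; ending inventory = $836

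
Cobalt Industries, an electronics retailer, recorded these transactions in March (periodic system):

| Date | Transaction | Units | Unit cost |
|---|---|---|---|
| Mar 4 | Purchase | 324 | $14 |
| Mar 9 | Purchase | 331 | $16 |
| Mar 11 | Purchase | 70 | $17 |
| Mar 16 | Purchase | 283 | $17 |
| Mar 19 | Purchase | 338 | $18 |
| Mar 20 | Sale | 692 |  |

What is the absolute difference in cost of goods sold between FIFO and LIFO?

FIFO COGS: 324 @ $14 + 331 @ $16 + 37 @ $17 = $10,461
LIFO COGS: 338 @ $18 + 283 @ $17 + 70 @ $17 + 1 @ $16 = $12,101
Difference = |$10,461 − $12,101| = $1,640

$1,640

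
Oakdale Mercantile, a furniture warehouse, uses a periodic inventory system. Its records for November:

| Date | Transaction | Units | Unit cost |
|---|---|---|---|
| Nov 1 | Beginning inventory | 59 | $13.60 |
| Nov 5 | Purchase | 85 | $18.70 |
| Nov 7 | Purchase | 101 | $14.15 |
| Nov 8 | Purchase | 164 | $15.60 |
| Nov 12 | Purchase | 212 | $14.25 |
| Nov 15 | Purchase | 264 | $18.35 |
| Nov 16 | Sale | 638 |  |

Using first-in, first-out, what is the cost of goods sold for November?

COGS = $9,712.40

Nov 16, 638 sold [FIFO — oldest first]: 59 @ $13.60 + 85 @ $18.70 + 101 @ $14.15 + 164 @ $15.60 + 212 @ $14.25 + 17 @ $18.35 = $9,712.40
Ending inventory: 247 @ $18.35 = $4,532.45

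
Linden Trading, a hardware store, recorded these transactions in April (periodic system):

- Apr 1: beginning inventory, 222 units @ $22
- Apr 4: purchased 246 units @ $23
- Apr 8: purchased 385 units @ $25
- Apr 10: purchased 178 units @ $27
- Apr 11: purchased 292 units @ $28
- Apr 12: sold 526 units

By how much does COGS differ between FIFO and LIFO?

$2,390

FIFO COGS: 222 @ $22 + 246 @ $23 + 58 @ $25 = $11,992
LIFO COGS: 292 @ $28 + 178 @ $27 + 56 @ $25 = $14,382
Difference = |$11,992 − $14,382| = $2,390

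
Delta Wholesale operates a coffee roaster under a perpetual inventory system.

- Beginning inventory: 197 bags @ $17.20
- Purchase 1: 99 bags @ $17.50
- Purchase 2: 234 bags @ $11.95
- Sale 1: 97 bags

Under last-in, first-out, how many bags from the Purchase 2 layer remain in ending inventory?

137

Sale 1 (97) [LIFO — newest first]: 97 @ $11.95 = $1,159.15
Ending inventory: 197 @ $17.20 + 99 @ $17.50 + 137 @ $11.95 = $6,758.05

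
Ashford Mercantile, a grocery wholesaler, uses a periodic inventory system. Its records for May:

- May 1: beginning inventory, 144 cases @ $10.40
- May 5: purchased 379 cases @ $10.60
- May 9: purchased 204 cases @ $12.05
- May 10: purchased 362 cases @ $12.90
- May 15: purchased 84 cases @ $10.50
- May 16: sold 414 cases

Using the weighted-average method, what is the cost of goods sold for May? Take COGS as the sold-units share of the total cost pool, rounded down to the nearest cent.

May 16, sell 414: 414/1173 × $13,525.00 → $4,773.52
Ending inventory (cost pool remaining) = $8,751.48

COGS = $4,773.52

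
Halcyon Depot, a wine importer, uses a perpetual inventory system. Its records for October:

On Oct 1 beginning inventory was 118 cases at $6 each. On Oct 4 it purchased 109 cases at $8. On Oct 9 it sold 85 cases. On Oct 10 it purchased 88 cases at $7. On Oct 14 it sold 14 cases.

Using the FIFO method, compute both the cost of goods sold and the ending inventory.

Oct 9, 85 sold [FIFO — oldest first]: 85 @ $6 = $510
Oct 14, 14 sold [FIFO — oldest first]: 14 @ $6 = $84
Total COGS = $510 + $84 = $594
Ending inventory: 19 @ $6 + 109 @ $8 + 88 @ $7 = $1,602

COGS = $594; ending inventory = $1,602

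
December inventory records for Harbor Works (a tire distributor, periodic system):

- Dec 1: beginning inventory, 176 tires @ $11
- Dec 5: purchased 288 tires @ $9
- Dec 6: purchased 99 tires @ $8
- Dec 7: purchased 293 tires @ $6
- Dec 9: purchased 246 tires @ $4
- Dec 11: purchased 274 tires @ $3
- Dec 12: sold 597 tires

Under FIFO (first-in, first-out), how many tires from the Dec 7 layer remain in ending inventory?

259

Dec 12, 597 sold [FIFO — oldest first]: 176 @ $11 + 288 @ $9 + 99 @ $8 + 34 @ $6 = $5,524
Ending inventory: 259 @ $6 + 246 @ $4 + 274 @ $3 = $3,360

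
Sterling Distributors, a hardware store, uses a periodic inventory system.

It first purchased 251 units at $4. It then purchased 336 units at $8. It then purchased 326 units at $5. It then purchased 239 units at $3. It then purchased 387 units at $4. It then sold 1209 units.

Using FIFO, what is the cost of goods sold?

Sale 1 (1209) [FIFO — oldest first]: 251 @ $4 + 336 @ $8 + 326 @ $5 + 239 @ $3 + 57 @ $4 = $6,267
Ending inventory: 330 @ $4 = $1,320

COGS = $6,267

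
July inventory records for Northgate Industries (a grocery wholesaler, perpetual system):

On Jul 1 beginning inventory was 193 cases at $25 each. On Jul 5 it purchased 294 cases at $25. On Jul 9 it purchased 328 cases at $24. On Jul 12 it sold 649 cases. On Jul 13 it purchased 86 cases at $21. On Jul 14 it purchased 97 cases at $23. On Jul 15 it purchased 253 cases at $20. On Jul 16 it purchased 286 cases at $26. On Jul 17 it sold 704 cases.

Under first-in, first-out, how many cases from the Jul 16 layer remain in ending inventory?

Jul 12, 649 sold [FIFO — oldest first]: 193 @ $25 + 294 @ $25 + 162 @ $24 = $16,063
Jul 17, 704 sold [FIFO — oldest first]: 166 @ $24 + 86 @ $21 + 97 @ $23 + 253 @ $20 + 102 @ $26 = $15,733
Total COGS = $16,063 + $15,733 = $31,796
Ending inventory: 184 @ $26 = $4,784
Check: goods available $36,580 = COGS $31,796 + ending $4,784

184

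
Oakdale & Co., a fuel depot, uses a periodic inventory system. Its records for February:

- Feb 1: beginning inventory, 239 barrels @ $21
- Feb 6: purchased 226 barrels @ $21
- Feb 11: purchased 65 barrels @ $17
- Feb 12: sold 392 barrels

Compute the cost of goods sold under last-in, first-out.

COGS = $7,972

Feb 12, 392 sold [LIFO — newest first]: 65 @ $17 + 226 @ $21 + 101 @ $21 = $7,972
Ending inventory: 138 @ $21 = $2,898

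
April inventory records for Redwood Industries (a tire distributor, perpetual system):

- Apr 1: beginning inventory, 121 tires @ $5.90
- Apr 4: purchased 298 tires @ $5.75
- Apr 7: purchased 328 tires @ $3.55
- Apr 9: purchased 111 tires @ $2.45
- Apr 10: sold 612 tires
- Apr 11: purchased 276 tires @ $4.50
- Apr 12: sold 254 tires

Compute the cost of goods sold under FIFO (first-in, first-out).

Apr 10, 612 sold [FIFO — oldest first]: 121 @ $5.90 + 298 @ $5.75 + 193 @ $3.55 = $3,112.55
Apr 12, 254 sold [FIFO — oldest first]: 135 @ $3.55 + 111 @ $2.45 + 8 @ $4.50 = $787.20
Total COGS = $3,112.55 + $787.20 = $3,899.75
Ending inventory: 268 @ $4.50 = $1,206.00

COGS = $3,899.75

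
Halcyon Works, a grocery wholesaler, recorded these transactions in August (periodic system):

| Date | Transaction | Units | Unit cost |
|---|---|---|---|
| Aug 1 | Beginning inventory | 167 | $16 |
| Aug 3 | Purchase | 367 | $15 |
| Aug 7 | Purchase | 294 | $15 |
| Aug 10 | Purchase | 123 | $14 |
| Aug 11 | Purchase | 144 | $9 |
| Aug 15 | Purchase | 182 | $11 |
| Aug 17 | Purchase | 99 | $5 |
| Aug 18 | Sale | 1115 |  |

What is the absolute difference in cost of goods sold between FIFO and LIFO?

$1,805

FIFO COGS: 167 @ $16 + 367 @ $15 + 294 @ $15 + 123 @ $14 + 144 @ $9 + 20 @ $11 = $15,825
LIFO COGS: 99 @ $5 + 182 @ $11 + 144 @ $9 + 123 @ $14 + 294 @ $15 + 273 @ $15 = $14,020
Difference = |$15,825 − $14,020| = $1,805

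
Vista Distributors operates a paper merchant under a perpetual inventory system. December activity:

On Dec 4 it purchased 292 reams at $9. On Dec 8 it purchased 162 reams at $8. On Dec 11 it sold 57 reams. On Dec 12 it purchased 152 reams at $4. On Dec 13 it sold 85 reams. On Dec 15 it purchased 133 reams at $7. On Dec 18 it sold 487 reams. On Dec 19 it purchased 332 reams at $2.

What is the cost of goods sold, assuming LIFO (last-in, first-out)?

COGS = $4,473

Dec 11, 57 sold [LIFO — newest first]: 57 @ $8 = $456
Dec 13, 85 sold [LIFO — newest first]: 85 @ $4 = $340
Dec 18, 487 sold [LIFO — newest first]: 133 @ $7 + 67 @ $4 + 105 @ $8 + 182 @ $9 = $3,677
Total COGS = $456 + $340 + $3,677 = $4,473
Ending inventory: 110 @ $9 + 332 @ $2 = $1,654
Check: goods available $6,127 = COGS $4,473 + ending $1,654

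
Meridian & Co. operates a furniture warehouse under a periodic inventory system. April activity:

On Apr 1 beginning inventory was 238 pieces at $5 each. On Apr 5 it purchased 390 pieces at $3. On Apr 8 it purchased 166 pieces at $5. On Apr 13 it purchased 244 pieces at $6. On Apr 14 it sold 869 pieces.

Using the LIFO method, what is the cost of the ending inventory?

Ending inventory = $845

Apr 14, 869 sold [LIFO — newest first]: 244 @ $6 + 166 @ $5 + 390 @ $3 + 69 @ $5 = $3,809
Ending inventory: 169 @ $5 = $845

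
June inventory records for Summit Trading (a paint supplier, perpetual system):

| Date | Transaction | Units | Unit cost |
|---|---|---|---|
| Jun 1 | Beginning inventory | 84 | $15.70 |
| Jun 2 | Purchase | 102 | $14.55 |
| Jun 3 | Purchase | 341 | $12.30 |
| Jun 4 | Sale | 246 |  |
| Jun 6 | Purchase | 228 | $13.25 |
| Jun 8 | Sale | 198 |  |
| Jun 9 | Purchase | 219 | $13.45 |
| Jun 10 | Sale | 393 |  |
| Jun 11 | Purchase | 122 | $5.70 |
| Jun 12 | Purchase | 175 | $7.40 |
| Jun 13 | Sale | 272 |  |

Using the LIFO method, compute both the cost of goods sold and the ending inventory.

Jun 4, 246 sold [LIFO — newest first]: 246 @ $12.30 = $3,025.80
Jun 8, 198 sold [LIFO — newest first]: 198 @ $13.25 = $2,623.50
Jun 10, 393 sold [LIFO — newest first]: 219 @ $13.45 + 30 @ $13.25 + 95 @ $12.30 + 49 @ $14.55 = $5,224.50
Jun 13, 272 sold [LIFO — newest first]: 175 @ $7.40 + 97 @ $5.70 = $1,847.90
Total COGS = $3,025.80 + $2,623.50 + $5,224.50 + $1,847.90 = $12,721.70
Ending inventory: 84 @ $15.70 + 53 @ $14.55 + 25 @ $5.70 = $2,232.45

COGS = $12,721.70; ending inventory = $2,232.45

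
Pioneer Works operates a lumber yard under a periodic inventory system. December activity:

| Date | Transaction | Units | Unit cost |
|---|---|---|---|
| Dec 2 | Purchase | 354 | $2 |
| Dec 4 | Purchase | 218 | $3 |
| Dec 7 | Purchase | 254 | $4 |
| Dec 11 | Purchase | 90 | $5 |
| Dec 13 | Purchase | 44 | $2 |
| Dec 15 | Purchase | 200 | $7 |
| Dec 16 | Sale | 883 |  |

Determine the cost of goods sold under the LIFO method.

Dec 16, 883 sold [LIFO — newest first]: 200 @ $7 + 44 @ $2 + 90 @ $5 + 254 @ $4 + 218 @ $3 + 77 @ $2 = $3,762
Ending inventory: 277 @ $2 = $554

COGS = $3,762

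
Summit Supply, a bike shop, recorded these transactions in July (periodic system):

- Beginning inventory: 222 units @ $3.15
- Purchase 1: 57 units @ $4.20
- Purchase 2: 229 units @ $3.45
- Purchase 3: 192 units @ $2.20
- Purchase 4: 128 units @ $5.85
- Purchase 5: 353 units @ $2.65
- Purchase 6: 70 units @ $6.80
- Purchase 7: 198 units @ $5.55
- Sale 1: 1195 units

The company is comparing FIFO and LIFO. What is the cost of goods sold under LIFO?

COGS = $4,576.60

FIFO COGS: 222 @ $3.15 + 57 @ $4.20 + 229 @ $3.45 + 192 @ $2.20 + 128 @ $5.85 + 353 @ $2.65 + 14 @ $6.80 = $3,930.60
LIFO COGS: 198 @ $5.55 + 70 @ $6.80 + 353 @ $2.65 + 128 @ $5.85 + 192 @ $2.20 + 229 @ $3.45 + 25 @ $4.20 = $4,576.60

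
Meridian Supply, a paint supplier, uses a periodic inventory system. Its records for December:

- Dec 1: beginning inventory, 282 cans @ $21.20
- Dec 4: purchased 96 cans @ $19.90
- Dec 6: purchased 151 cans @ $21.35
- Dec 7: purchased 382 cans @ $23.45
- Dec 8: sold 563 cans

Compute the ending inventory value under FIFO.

Ending inventory = $8,160.60

Dec 8, 563 sold [FIFO — oldest first]: 282 @ $21.20 + 96 @ $19.90 + 151 @ $21.35 + 34 @ $23.45 = $11,909.95
Ending inventory: 348 @ $23.45 = $8,160.60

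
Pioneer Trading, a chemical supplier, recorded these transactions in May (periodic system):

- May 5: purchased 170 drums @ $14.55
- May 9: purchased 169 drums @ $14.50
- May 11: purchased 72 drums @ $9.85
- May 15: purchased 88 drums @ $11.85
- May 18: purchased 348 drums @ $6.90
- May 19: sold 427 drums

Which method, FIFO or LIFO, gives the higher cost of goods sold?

FIFO

FIFO COGS: 170 @ $14.55 + 169 @ $14.50 + 72 @ $9.85 + 16 @ $11.85 = $5,822.80
LIFO COGS: 348 @ $6.90 + 79 @ $11.85 = $3,337.35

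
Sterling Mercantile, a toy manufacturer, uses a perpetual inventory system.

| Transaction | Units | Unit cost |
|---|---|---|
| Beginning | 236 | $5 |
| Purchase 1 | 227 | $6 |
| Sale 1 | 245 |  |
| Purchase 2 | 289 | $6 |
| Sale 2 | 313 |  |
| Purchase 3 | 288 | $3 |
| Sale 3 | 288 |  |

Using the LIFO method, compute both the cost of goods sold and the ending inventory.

COGS = $4,170; ending inventory = $970

Sale 1 (245) [LIFO — newest first]: 227 @ $6 + 18 @ $5 = $1,452
Sale 2 (313) [LIFO — newest first]: 289 @ $6 + 24 @ $5 = $1,854
Sale 3 (288) [LIFO — newest first]: 288 @ $3 = $864
Total COGS = $1,452 + $1,854 + $864 = $4,170
Ending inventory: 194 @ $5 = $970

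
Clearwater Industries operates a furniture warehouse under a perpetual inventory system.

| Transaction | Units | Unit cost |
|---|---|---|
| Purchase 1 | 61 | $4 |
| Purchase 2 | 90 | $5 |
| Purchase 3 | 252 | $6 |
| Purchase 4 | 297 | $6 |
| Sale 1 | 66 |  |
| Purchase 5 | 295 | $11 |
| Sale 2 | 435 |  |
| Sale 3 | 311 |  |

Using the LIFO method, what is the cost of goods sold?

COGS = $6,347

Sale 1 (66) [LIFO — newest first]: 66 @ $6 = $396
Sale 2 (435) [LIFO — newest first]: 295 @ $11 + 140 @ $6 = $4,085
Sale 3 (311) [LIFO — newest first]: 91 @ $6 + 220 @ $6 = $1,866
Total COGS = $396 + $4,085 + $1,866 = $6,347
Ending inventory: 61 @ $4 + 90 @ $5 + 32 @ $6 = $886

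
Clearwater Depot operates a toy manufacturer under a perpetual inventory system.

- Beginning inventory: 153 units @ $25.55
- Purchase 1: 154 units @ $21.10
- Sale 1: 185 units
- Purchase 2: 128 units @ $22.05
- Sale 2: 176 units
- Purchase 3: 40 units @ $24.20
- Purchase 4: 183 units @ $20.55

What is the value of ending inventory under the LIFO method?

Ending inventory = $6,619.35

Sale 1 (185) [LIFO — newest first]: 154 @ $21.10 + 31 @ $25.55 = $4,041.45
Sale 2 (176) [LIFO — newest first]: 128 @ $22.05 + 48 @ $25.55 = $4,048.80
Total COGS = $4,041.45 + $4,048.80 = $8,090.25
Ending inventory: 74 @ $25.55 + 40 @ $24.20 + 183 @ $20.55 = $6,619.35
Check: goods available $14,709.60 = COGS $8,090.25 + ending $6,619.35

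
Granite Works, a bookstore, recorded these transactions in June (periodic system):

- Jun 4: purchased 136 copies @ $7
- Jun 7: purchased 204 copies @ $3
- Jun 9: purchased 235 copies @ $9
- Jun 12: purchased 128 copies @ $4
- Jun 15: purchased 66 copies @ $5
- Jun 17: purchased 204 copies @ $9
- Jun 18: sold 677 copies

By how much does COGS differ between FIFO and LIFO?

FIFO COGS: 136 @ $7 + 204 @ $3 + 235 @ $9 + 102 @ $4 = $4,087
LIFO COGS: 204 @ $9 + 66 @ $5 + 128 @ $4 + 235 @ $9 + 44 @ $3 = $4,925
Difference = |$4,087 − $4,925| = $838

$838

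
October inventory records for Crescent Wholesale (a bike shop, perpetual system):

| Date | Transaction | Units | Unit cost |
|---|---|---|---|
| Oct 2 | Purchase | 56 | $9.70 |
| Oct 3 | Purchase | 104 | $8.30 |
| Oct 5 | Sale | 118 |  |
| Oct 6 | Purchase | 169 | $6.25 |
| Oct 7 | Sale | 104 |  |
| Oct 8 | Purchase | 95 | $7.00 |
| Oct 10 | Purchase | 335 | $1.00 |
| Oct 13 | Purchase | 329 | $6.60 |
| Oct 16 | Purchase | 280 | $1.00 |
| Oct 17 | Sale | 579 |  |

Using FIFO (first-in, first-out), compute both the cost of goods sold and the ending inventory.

COGS = $3,739.85; ending inventory = $2,174.20

Oct 5, 118 sold [FIFO — oldest first]: 56 @ $9.70 + 62 @ $8.30 = $1,057.80
Oct 7, 104 sold [FIFO — oldest first]: 42 @ $8.30 + 62 @ $6.25 = $736.10
Oct 17, 579 sold [FIFO — oldest first]: 107 @ $6.25 + 95 @ $7.00 + 335 @ $1.00 + 42 @ $6.60 = $1,945.95
Total COGS = $1,057.80 + $736.10 + $1,945.95 = $3,739.85
Ending inventory: 287 @ $6.60 + 280 @ $1.00 = $2,174.20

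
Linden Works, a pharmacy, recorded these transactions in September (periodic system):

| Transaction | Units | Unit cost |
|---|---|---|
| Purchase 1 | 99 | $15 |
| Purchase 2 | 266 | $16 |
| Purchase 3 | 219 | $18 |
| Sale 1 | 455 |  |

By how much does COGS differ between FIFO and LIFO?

$357

FIFO COGS: 99 @ $15 + 266 @ $16 + 90 @ $18 = $7,361
LIFO COGS: 219 @ $18 + 236 @ $16 = $7,718
Difference = |$7,361 − $7,718| = $357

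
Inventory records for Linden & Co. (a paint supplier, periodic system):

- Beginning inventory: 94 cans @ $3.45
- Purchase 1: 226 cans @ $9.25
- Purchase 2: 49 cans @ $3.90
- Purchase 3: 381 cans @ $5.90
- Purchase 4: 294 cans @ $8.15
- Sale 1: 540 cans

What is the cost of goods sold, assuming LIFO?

COGS = $3,847.50

Sale 1 (540) [LIFO — newest first]: 294 @ $8.15 + 246 @ $5.90 = $3,847.50
Ending inventory: 94 @ $3.45 + 226 @ $9.25 + 49 @ $3.90 + 135 @ $5.90 = $3,402.40
Check: goods available $7,249.90 = COGS $3,847.50 + ending $3,402.40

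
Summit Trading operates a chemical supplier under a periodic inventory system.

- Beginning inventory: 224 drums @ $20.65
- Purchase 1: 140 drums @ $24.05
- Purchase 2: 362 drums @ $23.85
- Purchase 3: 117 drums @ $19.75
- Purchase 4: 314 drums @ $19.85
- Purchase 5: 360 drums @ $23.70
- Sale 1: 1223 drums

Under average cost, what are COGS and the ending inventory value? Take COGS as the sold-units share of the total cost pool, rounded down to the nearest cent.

COGS = $27,170.39; ending inventory = $6,531.56

Sale 1, sell 1223: 1223/1517 × $33,701.95 → $27,170.39
Ending inventory (cost pool remaining) = $6,531.56
Check: goods available $33,701.95 = COGS $27,170.39 + ending $6,531.56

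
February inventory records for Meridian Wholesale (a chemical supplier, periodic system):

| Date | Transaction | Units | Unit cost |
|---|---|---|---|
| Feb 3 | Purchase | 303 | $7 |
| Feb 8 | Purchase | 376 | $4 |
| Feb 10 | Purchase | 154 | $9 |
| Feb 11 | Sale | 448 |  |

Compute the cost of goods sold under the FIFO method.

Feb 11, 448 sold [FIFO — oldest first]: 303 @ $7 + 145 @ $4 = $2,701
Ending inventory: 231 @ $4 + 154 @ $9 = $2,310
Check: goods available $5,011 = COGS $2,701 + ending $2,310

COGS = $2,701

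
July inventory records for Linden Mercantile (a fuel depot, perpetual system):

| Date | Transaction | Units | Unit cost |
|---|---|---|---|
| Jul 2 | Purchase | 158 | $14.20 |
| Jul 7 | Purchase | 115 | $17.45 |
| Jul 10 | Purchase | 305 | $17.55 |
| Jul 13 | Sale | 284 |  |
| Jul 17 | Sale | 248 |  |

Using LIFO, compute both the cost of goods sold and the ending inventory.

Jul 13, 284 sold [LIFO — newest first]: 284 @ $17.55 = $4,984.20
Jul 17, 248 sold [LIFO — newest first]: 21 @ $17.55 + 115 @ $17.45 + 112 @ $14.20 = $3,965.70
Total COGS = $4,984.20 + $3,965.70 = $8,949.90
Ending inventory: 46 @ $14.20 = $653.20

COGS = $8,949.90; ending inventory = $653.20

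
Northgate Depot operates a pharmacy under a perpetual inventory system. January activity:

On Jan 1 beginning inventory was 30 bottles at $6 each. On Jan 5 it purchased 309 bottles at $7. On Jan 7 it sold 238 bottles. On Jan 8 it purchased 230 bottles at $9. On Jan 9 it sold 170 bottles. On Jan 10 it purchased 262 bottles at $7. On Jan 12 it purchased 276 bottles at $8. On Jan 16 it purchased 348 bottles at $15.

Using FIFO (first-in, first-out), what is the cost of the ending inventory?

Jan 7, 238 sold [FIFO — oldest first]: 30 @ $6 + 208 @ $7 = $1,636
Jan 9, 170 sold [FIFO — oldest first]: 101 @ $7 + 69 @ $9 = $1,328
Total COGS = $1,636 + $1,328 = $2,964
Ending inventory: 161 @ $9 + 262 @ $7 + 276 @ $8 + 348 @ $15 = $10,711

Ending inventory = $10,711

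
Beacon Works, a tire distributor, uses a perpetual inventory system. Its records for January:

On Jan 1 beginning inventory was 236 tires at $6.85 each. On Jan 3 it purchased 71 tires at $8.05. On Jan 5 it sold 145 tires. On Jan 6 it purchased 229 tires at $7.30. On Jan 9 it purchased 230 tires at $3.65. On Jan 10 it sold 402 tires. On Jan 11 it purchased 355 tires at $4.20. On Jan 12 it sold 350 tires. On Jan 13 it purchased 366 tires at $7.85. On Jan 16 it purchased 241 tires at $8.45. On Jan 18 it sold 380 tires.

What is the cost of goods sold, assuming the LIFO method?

Jan 5, 145 sold [LIFO — newest first]: 71 @ $8.05 + 74 @ $6.85 = $1,078.45
Jan 10, 402 sold [LIFO — newest first]: 230 @ $3.65 + 172 @ $7.30 = $2,095.10
Jan 12, 350 sold [LIFO — newest first]: 350 @ $4.20 = $1,470.00
Jan 18, 380 sold [LIFO — newest first]: 241 @ $8.45 + 139 @ $7.85 = $3,127.60
Total COGS = $1,078.45 + $2,095.10 + $1,470.00 + $3,127.60 = $7,771.15
Ending inventory: 162 @ $6.85 + 57 @ $7.30 + 5 @ $4.20 + 227 @ $7.85 = $3,328.75

COGS = $7,771.15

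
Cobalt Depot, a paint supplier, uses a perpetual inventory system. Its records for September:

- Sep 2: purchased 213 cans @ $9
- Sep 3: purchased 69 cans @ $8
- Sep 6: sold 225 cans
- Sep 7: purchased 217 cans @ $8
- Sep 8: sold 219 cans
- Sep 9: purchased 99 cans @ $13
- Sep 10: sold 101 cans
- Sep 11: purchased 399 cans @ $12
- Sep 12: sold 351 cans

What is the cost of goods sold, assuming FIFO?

Sep 6, 225 sold [FIFO — oldest first]: 213 @ $9 + 12 @ $8 = $2,013
Sep 8, 219 sold [FIFO — oldest first]: 57 @ $8 + 162 @ $8 = $1,752
Sep 10, 101 sold [FIFO — oldest first]: 55 @ $8 + 46 @ $13 = $1,038
Sep 12, 351 sold [FIFO — oldest first]: 53 @ $13 + 298 @ $12 = $4,265
Total COGS = $2,013 + $1,752 + $1,038 + $4,265 = $9,068
Ending inventory: 101 @ $12 = $1,212

COGS = $9,068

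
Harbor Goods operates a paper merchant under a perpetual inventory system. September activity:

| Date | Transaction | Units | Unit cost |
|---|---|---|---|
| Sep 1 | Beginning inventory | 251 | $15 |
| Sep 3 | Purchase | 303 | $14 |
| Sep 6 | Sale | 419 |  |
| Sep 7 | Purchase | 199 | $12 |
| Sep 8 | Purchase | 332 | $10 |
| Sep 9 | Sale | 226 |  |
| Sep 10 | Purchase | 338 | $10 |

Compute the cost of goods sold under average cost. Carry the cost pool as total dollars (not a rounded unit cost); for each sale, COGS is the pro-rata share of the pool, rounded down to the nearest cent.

After Sep 1: 251 on hand, pool $3,765.00 (≈ $15.0000 each)
After Sep 3: 554 on hand, pool $8,007.00 (≈ $14.4531 each)
Sep 6, sell 419: 419/554 × $8,007.00 → $6,055.83
After Sep 7: 334 on hand, pool $4,339.17 (≈ $12.9915 each)
After Sep 8: 666 on hand, pool $7,659.17 (≈ $11.5003 each)
Sep 9, sell 226: 226/666 × $7,659.17 → $2,599.05
After Sep 10: 778 on hand, pool $8,440.12 (≈ $10.8485 each)
Total COGS = $6,055.83 + $2,599.05 = $8,654.88
Ending inventory (cost pool remaining) = $8,440.12

COGS = $8,654.88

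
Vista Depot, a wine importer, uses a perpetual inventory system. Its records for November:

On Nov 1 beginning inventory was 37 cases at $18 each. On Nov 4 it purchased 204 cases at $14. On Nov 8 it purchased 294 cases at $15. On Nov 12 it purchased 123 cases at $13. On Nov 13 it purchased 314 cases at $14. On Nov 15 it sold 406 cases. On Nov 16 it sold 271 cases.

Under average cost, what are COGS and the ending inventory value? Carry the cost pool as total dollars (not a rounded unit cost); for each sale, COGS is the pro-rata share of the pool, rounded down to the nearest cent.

After Nov 1: 37 on hand, pool $666.00 (≈ $18.0000 each)
After Nov 4: 241 on hand, pool $3,522.00 (≈ $14.6141 each)
After Nov 8: 535 on hand, pool $7,932.00 (≈ $14.8262 each)
After Nov 12: 658 on hand, pool $9,531.00 (≈ $14.4848 each)
After Nov 13: 972 on hand, pool $13,927.00 (≈ $14.3282 each)
Nov 15, sell 406: 406/972 × $13,927.00 → $5,817.24
Nov 16, sell 271: 271/566 × $8,109.76 → $3,882.94
Total COGS = $5,817.24 + $3,882.94 = $9,700.18
Ending inventory (cost pool remaining) = $4,226.82

COGS = $9,700.18; ending inventory = $4,226.82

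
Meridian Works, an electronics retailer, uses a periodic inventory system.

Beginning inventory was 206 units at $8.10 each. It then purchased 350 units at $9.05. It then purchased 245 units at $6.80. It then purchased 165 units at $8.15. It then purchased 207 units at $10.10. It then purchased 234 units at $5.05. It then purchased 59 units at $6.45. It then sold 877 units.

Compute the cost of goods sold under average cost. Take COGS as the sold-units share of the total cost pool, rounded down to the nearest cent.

COGS = $6,879.48

Sale 1, sell 877: 877/1466 × $11,499.80 → $6,879.48
Ending inventory (cost pool remaining) = $4,620.32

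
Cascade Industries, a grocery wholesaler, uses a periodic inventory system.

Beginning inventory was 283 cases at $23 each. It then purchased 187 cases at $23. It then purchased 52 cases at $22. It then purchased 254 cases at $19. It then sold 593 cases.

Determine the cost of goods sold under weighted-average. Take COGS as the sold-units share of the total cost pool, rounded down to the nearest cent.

COGS = $12,822.86

Sale 1, sell 593: 593/776 × $16,780.00 → $12,822.86
Ending inventory (cost pool remaining) = $3,957.14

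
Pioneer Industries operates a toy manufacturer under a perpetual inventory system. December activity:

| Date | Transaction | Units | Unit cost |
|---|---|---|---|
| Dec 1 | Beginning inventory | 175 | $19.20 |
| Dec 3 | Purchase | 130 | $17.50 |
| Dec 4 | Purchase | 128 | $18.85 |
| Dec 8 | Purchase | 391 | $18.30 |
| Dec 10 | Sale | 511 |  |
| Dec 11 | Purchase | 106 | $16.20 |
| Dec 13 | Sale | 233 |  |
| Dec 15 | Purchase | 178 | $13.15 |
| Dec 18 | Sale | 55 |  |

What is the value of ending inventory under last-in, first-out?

Ending inventory = $5,169.95

Dec 10, 511 sold [LIFO — newest first]: 391 @ $18.30 + 120 @ $18.85 = $9,417.30
Dec 13, 233 sold [LIFO — newest first]: 106 @ $16.20 + 8 @ $18.85 + 119 @ $17.50 = $3,950.50
Dec 18, 55 sold [LIFO — newest first]: 55 @ $13.15 = $723.25
Total COGS = $9,417.30 + $3,950.50 + $723.25 = $14,091.05
Ending inventory: 175 @ $19.20 + 11 @ $17.50 + 123 @ $13.15 = $5,169.95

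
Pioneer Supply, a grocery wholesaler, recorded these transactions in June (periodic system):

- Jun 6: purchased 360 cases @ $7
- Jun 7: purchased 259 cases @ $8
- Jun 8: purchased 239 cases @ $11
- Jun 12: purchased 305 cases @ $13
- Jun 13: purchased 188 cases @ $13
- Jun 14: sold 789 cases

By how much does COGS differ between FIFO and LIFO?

$3,032

FIFO COGS: 360 @ $7 + 259 @ $8 + 170 @ $11 = $6,462
LIFO COGS: 188 @ $13 + 305 @ $13 + 239 @ $11 + 57 @ $8 = $9,494
Difference = |$6,462 − $9,494| = $3,032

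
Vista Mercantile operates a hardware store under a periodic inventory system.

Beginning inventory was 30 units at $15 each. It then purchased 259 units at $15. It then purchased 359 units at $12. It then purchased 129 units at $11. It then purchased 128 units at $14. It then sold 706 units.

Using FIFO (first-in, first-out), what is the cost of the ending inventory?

Ending inventory = $2,573

Sale 1 (706) [FIFO — oldest first]: 30 @ $15 + 259 @ $15 + 359 @ $12 + 58 @ $11 = $9,281
Ending inventory: 71 @ $11 + 128 @ $14 = $2,573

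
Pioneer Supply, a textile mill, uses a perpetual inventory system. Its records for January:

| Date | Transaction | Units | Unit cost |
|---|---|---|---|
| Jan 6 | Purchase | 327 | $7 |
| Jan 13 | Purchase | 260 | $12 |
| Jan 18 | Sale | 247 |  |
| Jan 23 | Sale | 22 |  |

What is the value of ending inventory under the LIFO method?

Ending inventory = $2,226

Jan 18, 247 sold [LIFO — newest first]: 247 @ $12 = $2,964
Jan 23, 22 sold [LIFO — newest first]: 13 @ $12 + 9 @ $7 = $219
Total COGS = $2,964 + $219 = $3,183
Ending inventory: 318 @ $7 = $2,226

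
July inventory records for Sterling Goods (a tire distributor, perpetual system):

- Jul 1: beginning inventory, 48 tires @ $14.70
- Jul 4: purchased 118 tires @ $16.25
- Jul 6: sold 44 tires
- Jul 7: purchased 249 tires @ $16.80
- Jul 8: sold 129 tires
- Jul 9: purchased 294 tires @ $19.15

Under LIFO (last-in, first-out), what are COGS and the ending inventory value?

COGS = $2,882.20; ending inventory = $9,554.20

Jul 6, 44 sold [LIFO — newest first]: 44 @ $16.25 = $715.00
Jul 8, 129 sold [LIFO — newest first]: 129 @ $16.80 = $2,167.20
Total COGS = $715.00 + $2,167.20 = $2,882.20
Ending inventory: 48 @ $14.70 + 74 @ $16.25 + 120 @ $16.80 + 294 @ $19.15 = $9,554.20
Check: goods available $12,436.40 = COGS $2,882.20 + ending $9,554.20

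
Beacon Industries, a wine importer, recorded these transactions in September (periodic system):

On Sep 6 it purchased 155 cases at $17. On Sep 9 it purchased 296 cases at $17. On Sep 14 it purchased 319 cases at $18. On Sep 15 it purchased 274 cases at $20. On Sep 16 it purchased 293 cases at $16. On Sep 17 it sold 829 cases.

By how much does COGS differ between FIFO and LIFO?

$295

FIFO COGS: 155 @ $17 + 296 @ $17 + 319 @ $18 + 59 @ $20 = $14,589
LIFO COGS: 293 @ $16 + 274 @ $20 + 262 @ $18 = $14,884
Difference = |$14,589 − $14,884| = $295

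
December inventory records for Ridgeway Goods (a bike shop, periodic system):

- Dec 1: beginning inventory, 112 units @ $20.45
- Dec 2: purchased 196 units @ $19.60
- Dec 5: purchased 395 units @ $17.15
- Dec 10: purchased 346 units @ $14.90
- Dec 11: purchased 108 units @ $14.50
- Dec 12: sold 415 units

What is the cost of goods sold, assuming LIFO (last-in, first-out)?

COGS = $6,140.30

Dec 12, 415 sold [LIFO — newest first]: 108 @ $14.50 + 307 @ $14.90 = $6,140.30
Ending inventory: 112 @ $20.45 + 196 @ $19.60 + 395 @ $17.15 + 39 @ $14.90 = $13,487.35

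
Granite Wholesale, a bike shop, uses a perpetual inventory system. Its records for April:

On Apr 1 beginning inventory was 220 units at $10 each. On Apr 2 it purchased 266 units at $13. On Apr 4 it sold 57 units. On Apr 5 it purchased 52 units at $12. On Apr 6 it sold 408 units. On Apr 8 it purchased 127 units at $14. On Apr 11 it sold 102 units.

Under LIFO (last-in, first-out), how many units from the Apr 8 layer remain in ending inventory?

25

Apr 4, 57 sold [LIFO — newest first]: 57 @ $13 = $741
Apr 6, 408 sold [LIFO — newest first]: 52 @ $12 + 209 @ $13 + 147 @ $10 = $4,811
Apr 11, 102 sold [LIFO — newest first]: 102 @ $14 = $1,428
Total COGS = $741 + $4,811 + $1,428 = $6,980
Ending inventory: 73 @ $10 + 25 @ $14 = $1,080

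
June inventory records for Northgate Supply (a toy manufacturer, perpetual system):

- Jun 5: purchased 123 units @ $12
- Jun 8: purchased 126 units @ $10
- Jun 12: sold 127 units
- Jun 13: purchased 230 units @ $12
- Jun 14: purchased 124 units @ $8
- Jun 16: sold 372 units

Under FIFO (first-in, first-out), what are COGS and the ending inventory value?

COGS = $5,656; ending inventory = $832

Jun 12, 127 sold [FIFO — oldest first]: 123 @ $12 + 4 @ $10 = $1,516
Jun 16, 372 sold [FIFO — oldest first]: 122 @ $10 + 230 @ $12 + 20 @ $8 = $4,140
Total COGS = $1,516 + $4,140 = $5,656
Ending inventory: 104 @ $8 = $832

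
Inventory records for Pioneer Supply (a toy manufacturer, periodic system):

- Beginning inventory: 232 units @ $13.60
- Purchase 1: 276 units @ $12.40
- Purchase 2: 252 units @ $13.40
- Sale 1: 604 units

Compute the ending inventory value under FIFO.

Ending inventory = $2,090.40

Sale 1 (604) [FIFO — oldest first]: 232 @ $13.60 + 276 @ $12.40 + 96 @ $13.40 = $7,864.00
Ending inventory: 156 @ $13.40 = $2,090.40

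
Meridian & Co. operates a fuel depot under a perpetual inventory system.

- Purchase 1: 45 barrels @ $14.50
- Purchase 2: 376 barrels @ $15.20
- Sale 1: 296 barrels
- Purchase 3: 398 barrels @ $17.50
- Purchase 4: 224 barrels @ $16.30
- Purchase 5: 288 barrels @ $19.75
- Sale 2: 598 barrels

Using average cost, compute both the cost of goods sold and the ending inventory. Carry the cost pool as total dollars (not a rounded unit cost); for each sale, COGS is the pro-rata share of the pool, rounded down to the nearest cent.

COGS = $14,989.63; ending inventory = $7,682.27

After Purchase 1: 45 on hand, pool $652.50 (≈ $14.5000 each)
After Purchase 2: 421 on hand, pool $6,367.70 (≈ $15.1252 each)
Sale 1, sell 296: 296/421 × $6,367.70 → $4,477.05
After Purchase 3: 523 on hand, pool $8,855.65 (≈ $16.9324 each)
After Purchase 4: 747 on hand, pool $12,506.85 (≈ $16.7428 each)
After Purchase 5: 1035 on hand, pool $18,194.85 (≈ $17.5796 each)
Sale 2, sell 598: 598/1035 × $18,194.85 → $10,512.58
Total COGS = $4,477.05 + $10,512.58 = $14,989.63
Ending inventory (cost pool remaining) = $7,682.27
Check: goods available $22,671.90 = COGS $14,989.63 + ending $7,682.27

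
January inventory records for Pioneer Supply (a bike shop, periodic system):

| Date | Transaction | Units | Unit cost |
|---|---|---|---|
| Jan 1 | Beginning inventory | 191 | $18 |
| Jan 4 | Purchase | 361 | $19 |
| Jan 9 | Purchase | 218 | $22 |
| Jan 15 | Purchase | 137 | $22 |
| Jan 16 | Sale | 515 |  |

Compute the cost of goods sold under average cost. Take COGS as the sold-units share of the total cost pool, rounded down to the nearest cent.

COGS = $10,281.26

Jan 16, sell 515: 515/907 × $18,107.00 → $10,281.26
Ending inventory (cost pool remaining) = $7,825.74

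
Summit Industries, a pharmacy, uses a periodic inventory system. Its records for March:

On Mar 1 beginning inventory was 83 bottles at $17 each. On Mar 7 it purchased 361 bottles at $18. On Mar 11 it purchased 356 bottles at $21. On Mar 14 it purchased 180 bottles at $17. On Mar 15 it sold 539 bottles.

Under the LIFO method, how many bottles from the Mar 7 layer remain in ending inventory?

Mar 15, 539 sold [LIFO — newest first]: 180 @ $17 + 356 @ $21 + 3 @ $18 = $10,590
Ending inventory: 83 @ $17 + 358 @ $18 = $7,855

358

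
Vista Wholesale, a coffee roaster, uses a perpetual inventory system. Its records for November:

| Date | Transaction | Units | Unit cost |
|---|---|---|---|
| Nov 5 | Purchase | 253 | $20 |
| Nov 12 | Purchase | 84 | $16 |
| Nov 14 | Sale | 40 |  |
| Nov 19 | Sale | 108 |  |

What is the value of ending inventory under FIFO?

Ending inventory = $3,444

Nov 14, 40 sold [FIFO — oldest first]: 40 @ $20 = $800
Nov 19, 108 sold [FIFO — oldest first]: 108 @ $20 = $2,160
Total COGS = $800 + $2,160 = $2,960
Ending inventory: 105 @ $20 + 84 @ $16 = $3,444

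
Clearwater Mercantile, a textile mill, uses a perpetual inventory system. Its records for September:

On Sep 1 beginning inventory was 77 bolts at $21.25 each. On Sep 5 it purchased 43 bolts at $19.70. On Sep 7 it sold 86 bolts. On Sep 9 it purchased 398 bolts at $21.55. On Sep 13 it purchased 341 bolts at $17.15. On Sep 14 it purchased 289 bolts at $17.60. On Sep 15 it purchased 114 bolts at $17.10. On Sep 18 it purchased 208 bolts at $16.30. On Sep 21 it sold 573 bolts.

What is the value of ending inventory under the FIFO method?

Sep 7, 86 sold [FIFO — oldest first]: 77 @ $21.25 + 9 @ $19.70 = $1,813.55
Sep 21, 573 sold [FIFO — oldest first]: 34 @ $19.70 + 398 @ $21.55 + 141 @ $17.15 = $11,664.85
Total COGS = $1,813.55 + $11,664.85 = $13,478.40
Ending inventory: 200 @ $17.15 + 289 @ $17.60 + 114 @ $17.10 + 208 @ $16.30 = $13,856.20
Check: goods available $27,334.60 = COGS $13,478.40 + ending $13,856.20

Ending inventory = $13,856.20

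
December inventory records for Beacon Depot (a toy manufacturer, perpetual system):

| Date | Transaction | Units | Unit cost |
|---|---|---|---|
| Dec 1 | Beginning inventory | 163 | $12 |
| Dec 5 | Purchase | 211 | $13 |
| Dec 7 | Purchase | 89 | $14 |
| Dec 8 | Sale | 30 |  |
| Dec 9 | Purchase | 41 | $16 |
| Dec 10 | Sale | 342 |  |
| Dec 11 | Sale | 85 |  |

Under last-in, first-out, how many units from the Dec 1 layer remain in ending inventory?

Dec 8, 30 sold [LIFO — newest first]: 30 @ $14 = $420
Dec 10, 342 sold [LIFO — newest first]: 41 @ $16 + 59 @ $14 + 211 @ $13 + 31 @ $12 = $4,597
Dec 11, 85 sold [LIFO — newest first]: 85 @ $12 = $1,020
Total COGS = $420 + $4,597 + $1,020 = $6,037
Ending inventory: 47 @ $12 = $564
Check: goods available $6,601 = COGS $6,037 + ending $564

47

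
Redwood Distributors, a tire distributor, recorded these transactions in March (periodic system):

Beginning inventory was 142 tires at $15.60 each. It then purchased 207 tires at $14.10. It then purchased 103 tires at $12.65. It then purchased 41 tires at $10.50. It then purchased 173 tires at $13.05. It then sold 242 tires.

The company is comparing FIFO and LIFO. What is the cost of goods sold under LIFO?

FIFO COGS: 142 @ $15.60 + 100 @ $14.10 = $3,625.20
LIFO COGS: 173 @ $13.05 + 41 @ $10.50 + 28 @ $12.65 = $3,042.35

COGS = $3,042.35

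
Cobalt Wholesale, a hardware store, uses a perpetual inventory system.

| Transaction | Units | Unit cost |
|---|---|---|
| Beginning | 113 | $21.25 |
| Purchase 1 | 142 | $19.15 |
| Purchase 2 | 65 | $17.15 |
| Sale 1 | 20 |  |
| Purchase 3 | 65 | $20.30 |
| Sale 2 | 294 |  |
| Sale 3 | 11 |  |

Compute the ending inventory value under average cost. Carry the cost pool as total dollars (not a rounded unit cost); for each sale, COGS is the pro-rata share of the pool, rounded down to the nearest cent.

After Beginning: 113 on hand, pool $2,401.25 (≈ $21.2500 each)
After Purchase 1: 255 on hand, pool $5,120.55 (≈ $20.0806 each)
After Purchase 2: 320 on hand, pool $6,235.30 (≈ $19.4853 each)
Sale 1, sell 20: 20/320 × $6,235.30 → $389.70
After Purchase 3: 365 on hand, pool $7,165.10 (≈ $19.6304 each)
Sale 2, sell 294: 294/365 × $7,165.10 → $5,771.34
Sale 3, sell 11: 11/71 × $1,393.76 → $215.93
Total COGS = $389.70 + $5,771.34 + $215.93 = $6,376.97
Ending inventory (cost pool remaining) = $1,177.83
Check: goods available $7,554.80 = COGS $6,376.97 + ending $1,177.83

Ending inventory = $1,177.83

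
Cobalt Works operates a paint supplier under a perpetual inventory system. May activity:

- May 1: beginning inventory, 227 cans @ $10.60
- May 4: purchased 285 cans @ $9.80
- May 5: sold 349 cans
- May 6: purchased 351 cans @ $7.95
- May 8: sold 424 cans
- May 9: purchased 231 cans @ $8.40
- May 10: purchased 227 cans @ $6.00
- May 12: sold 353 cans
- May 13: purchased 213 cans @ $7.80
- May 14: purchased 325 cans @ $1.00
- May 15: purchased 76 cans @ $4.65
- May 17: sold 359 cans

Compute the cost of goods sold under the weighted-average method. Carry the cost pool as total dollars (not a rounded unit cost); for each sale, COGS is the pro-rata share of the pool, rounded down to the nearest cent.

After May 1: 227 on hand, pool $2,406.20 (≈ $10.6000 each)
After May 4: 512 on hand, pool $5,199.20 (≈ $10.1547 each)
May 5, sell 349: 349/512 × $5,199.20 → $3,543.98
After May 6: 514 on hand, pool $4,445.67 (≈ $8.6492 each)
May 8, sell 424: 424/514 × $4,445.67 → $3,667.24
After May 9: 321 on hand, pool $2,718.83 (≈ $8.4699 each)
After May 10: 548 on hand, pool $4,080.83 (≈ $7.4468 each)
May 12, sell 353: 353/548 × $4,080.83 → $2,628.70
After May 13: 408 on hand, pool $3,113.53 (≈ $7.6312 each)
After May 14: 733 on hand, pool $3,438.53 (≈ $4.6910 each)
After May 15: 809 on hand, pool $3,791.93 (≈ $4.6872 each)
May 17, sell 359: 359/809 × $3,791.93 → $1,682.69
Total COGS = $3,543.98 + $3,667.24 + $2,628.70 + $1,682.69 = $11,522.61
Ending inventory (cost pool remaining) = $2,109.24

COGS = $11,522.61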